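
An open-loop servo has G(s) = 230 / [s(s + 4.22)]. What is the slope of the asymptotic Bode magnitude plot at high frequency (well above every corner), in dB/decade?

-40 dB/decade

With 0 zeros and 2 poles, the high-frequency asymptotic slope is 20 × (0 − 2) = -40 dB/decade.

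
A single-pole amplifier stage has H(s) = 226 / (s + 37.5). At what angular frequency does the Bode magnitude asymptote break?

The single real pole at s = −37.5 gives a corner at ω = 37.5 rad s⁻¹.

37.5 rad s⁻¹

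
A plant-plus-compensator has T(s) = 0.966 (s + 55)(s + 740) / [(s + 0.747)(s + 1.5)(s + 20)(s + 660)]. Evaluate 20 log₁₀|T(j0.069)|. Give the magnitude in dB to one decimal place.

|j0.069 + 55| = √(0.069² + 55²) = 55
|j0.069 + 740| = √(0.069² + 740²) = 740
|j0.069 + 0.747| = √(0.069² + 0.747²) = 0.7502
|j0.069 + 1.5| = √(0.069² + 1.5²) = 1.502
|j0.069 + 20| = √(0.069² + 20²) = 20
|j0.069 + 660| = √(0.069² + 660²) = 660
|T(j0.069)| = 0.966 × 55 × 740 / (0.7502 × 1.502 × 20 × 660) = 2.6441
20 log₁₀(2.6441) = 8.45 dB

8.4 dB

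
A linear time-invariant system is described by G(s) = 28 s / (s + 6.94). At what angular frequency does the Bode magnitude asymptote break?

6.94 rad s⁻¹

The single real pole at s = −6.94 gives a corner at ω = 6.94 rad s⁻¹.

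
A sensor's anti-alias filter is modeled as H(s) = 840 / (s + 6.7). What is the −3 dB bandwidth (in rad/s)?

6.7 rad/s

For a single-pole low-pass, the −3 dB point is at the pole: ω = 6.7 rad/s.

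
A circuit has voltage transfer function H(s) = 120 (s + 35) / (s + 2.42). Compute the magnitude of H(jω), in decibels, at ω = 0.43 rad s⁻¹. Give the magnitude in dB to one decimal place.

|j0.43 + 35| = √(0.43² + 35²) = 35
|j0.43 + 2.42| = √(0.43² + 2.42²) = 2.458
|H(j0.43)| = 120 × 35 / 2.458 = 1708.9
20 log₁₀(1708.9) = 64.65 dB

64.7 dB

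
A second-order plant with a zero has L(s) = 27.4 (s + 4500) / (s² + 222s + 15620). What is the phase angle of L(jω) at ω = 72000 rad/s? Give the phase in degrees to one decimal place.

-93.4 deg

∠(j72000 + 4500) = arctan(72000/4500) = 86.42°
∠[(j72000)² + 222(j72000) + 15620] = ∠[-5.184e+09 + j1.5984e+07] = 179.82°
∠L(j72000) = 86.42° − 179.82° = -93.40°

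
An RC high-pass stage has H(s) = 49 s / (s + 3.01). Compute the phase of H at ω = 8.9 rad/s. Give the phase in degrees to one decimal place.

18.7 deg

∠(j8.9) = 90.00°
∠(j8.9 + 3.01) = arctan(8.9/3.01) = 71.31°
∠H(j8.9) = 90.00° − 71.31° = 18.69°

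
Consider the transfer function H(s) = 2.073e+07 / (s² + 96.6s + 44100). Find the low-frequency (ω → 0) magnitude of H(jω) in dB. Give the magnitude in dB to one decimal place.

H(0) = 2.073e+07 / 44100 = 470.07
20 log₁₀(470.07) = 53.44 dB

53.4 dB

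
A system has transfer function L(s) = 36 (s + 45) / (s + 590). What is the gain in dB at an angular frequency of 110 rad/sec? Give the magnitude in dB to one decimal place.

17.1 dB

|j110 + 45| = √(110² + 45²) = 118.8
|j110 + 590| = √(110² + 590²) = 600.2
|L(j110)| = 36 × 118.8 / 600.2 = 7.1289
20 log₁₀(7.1289) = 17.06 dB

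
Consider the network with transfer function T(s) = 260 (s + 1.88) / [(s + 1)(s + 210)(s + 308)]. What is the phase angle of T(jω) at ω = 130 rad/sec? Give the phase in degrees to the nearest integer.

∠(j130 + 1.88) = arctan(130/1.88) = 89.17°
∠(j130 + 1) = arctan(130/1) = 89.56°
∠(j130 + 210) = arctan(130/210) = 31.76°
∠(j130 + 308) = arctan(130/308) = 22.88°
∠T(j130) = 89.17° − (89.56° + 31.76° + 22.88°) = -55.03°

-55 deg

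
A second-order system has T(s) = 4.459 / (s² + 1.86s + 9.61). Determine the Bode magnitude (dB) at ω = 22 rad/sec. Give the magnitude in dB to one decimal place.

|(j22)² + 1.86(j22) + 9.61| = |-474.39 + j40.92| = 476.2
|T(j22)| = 4.459 / 476.2 = 0.0093647
20 log₁₀(0.0093647) = -40.57 dB

-40.6 dB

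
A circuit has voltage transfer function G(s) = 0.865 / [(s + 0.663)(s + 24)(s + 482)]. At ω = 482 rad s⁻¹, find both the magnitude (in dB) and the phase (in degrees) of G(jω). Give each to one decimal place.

|G| = -165.3 dB, ∠G = -222.1°

|j482 + 0.663| = √(482² + 0.663²) = 482
|j482 + 24| = √(482² + 24²) = 482.6
|j482 + 482| = √(482² + 482²) = 681.7
|G(j482)| = 0.865 / (482 × 482.6 × 681.7) = 5.4553e-09
20 log₁₀(5.4553e-09) = -165.26 dB
∠(j482 + 0.663) = arctan(482/0.663) = 89.92°
∠(j482 + 24) = arctan(482/24) = 87.15°
∠(j482 + 482) = arctan(482/482) = 45.00°
∠G(j482) = − (89.92° + 87.15° + 45.00°) = -222.07°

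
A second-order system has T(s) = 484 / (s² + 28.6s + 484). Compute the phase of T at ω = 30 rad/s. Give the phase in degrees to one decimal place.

-115.9°

∠[(j30)² + 28.6(j30) + 484] = ∠[-416 + j858] = 115.87°
∠T(j30) = −115.87° = -115.87°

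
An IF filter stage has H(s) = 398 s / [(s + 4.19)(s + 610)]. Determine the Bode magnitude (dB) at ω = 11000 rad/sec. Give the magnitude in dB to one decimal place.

-28.8 dB

|j11000| = 1.1e+04
|j11000 + 4.19| = √(11000² + 4.19²) = 1.1e+04
|j11000 + 610| = √(11000² + 610²) = 1.102e+04
|H(j11000)| = 398 × 1.1e+04 / (1.1e+04 × 1.102e+04) = 0.036126
20 log₁₀(0.036126) = -28.84 dB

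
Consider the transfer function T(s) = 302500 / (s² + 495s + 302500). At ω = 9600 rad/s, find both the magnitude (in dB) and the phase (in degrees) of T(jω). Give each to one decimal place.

|(j9600)² + 495(j9600) + 302500| = |-9.1858e+07 + j4.752e+06| = 9.198e+07
|T(j9600)| = 302500 / 9.198e+07 = 0.0032887
20 log₁₀(0.0032887) = -49.66 dB
∠[(j9600)² + 495(j9600) + 302500] = ∠[-9.1858e+07 + j4.752e+06] = 177.04°
∠T(j9600) = −177.04° = -177.04°

|T| = -49.7 dB, ∠T = -177.0 deg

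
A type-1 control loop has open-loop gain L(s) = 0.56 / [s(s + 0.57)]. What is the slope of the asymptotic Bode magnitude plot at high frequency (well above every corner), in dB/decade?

With 0 zeros and 2 poles, the high-frequency asymptotic slope is 20 × (0 − 2) = -40 dB/decade.

-40 dB/decade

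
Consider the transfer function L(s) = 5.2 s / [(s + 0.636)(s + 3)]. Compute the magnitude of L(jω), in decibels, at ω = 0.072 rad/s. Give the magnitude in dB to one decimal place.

|j0.072| = 0.072
|j0.072 + 0.636| = √(0.072² + 0.636²) = 0.6401
|j0.072 + 3| = √(0.072² + 3²) = 3.001
|L(j0.072)| = 5.2 × 0.072 / (0.6401 × 3.001) = 0.19492
20 log₁₀(0.19492) = -14.20 dB

-14.2 dB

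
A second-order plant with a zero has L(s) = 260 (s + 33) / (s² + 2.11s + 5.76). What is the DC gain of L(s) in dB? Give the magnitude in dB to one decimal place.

63.5 dB

L(0) = 260 × 33 / 5.76 = 1489.6
20 log₁₀(1489.6) = 63.46 dB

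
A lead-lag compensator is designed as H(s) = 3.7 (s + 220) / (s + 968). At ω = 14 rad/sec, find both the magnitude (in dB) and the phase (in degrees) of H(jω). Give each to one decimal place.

|j14 + 220| = √(14² + 220²) = 220.4
|j14 + 968| = √(14² + 968²) = 968.1
|H(j14)| = 3.7 × 220.4 / 968.1 = 0.84252
20 log₁₀(0.84252) = -1.49 dB
∠(j14 + 220) = arctan(14/220) = 3.64°
∠(j14 + 968) = arctan(14/968) = 0.83°
∠H(j14) = 3.64° − 0.83° = 2.81°

|H| = -1.5 dB, ∠H = 2.8°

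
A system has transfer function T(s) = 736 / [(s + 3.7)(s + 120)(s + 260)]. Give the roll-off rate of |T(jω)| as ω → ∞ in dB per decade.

-60 dB/decade

With 0 zeros and 3 poles, the high-frequency asymptotic slope is 20 × (0 − 3) = -60 dB/decade.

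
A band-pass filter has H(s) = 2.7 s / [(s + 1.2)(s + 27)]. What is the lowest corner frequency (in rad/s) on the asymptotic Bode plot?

1.2 rad/s

Break frequencies occur at each pole and zero magnitude: 1.2 rad/s, 27 rad/s.
The lowest is 1.2 rad/s.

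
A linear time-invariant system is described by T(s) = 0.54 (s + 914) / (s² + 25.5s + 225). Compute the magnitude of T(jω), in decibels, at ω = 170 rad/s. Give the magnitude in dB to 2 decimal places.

-35.23 dB

|j170 + 914| = √(170² + 914²) = 929.7
|(j170)² + 25.5(j170) + 225| = |-28675 + j4335| = 2.9e+04
|T(j170)| = 0.54 × 929.7 / 2.9e+04 = 0.017311
20 log₁₀(0.017311) = -35.234 dB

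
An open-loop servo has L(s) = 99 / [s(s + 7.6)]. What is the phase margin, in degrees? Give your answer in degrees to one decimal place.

Gain crossover: |L(jω)| = 1 at ω ≈ 8.62 rad s⁻¹.
∠L(j8.62) = −90° − arctan(8.62/7.6) ≈ -138.59°
PM = 180° + (-138.59°) = 41.41°

41.4 deg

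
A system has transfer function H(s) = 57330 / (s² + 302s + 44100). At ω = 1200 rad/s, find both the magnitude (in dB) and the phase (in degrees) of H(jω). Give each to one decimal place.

|(j1200)² + 302(j1200) + 44100| = |-1.3959e+06 + j3.624e+05| = 1.442e+06
|H(j1200)| = 57330 / 1.442e+06 = 0.039752
20 log₁₀(0.039752) = -28.01 dB
∠[(j1200)² + 302(j1200) + 44100] = ∠[-1.3959e+06 + j3.624e+05] = 165.45°
∠H(j1200) = −165.45° = -165.45°

|H| = -28.0 dB, ∠H = -165.4°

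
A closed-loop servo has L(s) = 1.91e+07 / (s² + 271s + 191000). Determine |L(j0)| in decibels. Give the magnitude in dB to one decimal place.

40.0 dB

L(0) = 1.91e+07 / 191000 = 100
20 log₁₀(100) = 40.00 dB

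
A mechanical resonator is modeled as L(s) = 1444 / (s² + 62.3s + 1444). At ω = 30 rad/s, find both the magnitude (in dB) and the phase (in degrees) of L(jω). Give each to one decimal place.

|(j30)² + 62.3(j30) + 1444| = |544 + j1869| = 1947
|L(j30)| = 1444 / 1947 = 0.74182
20 log₁₀(0.74182) = -2.59 dB
∠[(j30)² + 62.3(j30) + 1444] = ∠[544 + j1869] = 73.77°
∠L(j30) = −73.77° = -73.77°

|L| = -2.6 dB, ∠L = -73.8 deg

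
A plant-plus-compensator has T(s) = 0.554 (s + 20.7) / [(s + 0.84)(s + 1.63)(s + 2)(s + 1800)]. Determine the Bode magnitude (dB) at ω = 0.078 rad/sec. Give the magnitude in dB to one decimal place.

-52.7 dB

|j0.078 + 20.7| = √(0.078² + 20.7²) = 20.7
|j0.078 + 0.84| = √(0.078² + 0.84²) = 0.8436
|j0.078 + 1.63| = √(0.078² + 1.63²) = 1.632
|j0.078 + 2| = √(0.078² + 2²) = 2.002
|j0.078 + 1800| = √(0.078² + 1800²) = 1800
|T(j0.078)| = 0.554 × 20.7 / (0.8436 × 1.632 × 2.002 × 1800) = 0.0023122
20 log₁₀(0.0023122) = -52.72 dB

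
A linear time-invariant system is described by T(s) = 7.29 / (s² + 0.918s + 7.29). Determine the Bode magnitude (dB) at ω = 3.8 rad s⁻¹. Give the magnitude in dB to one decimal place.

-0.8 dB

|(j3.8)² + 0.918(j3.8) + 7.29| = |-7.15 + j3.4884| = 7.956
|T(j3.8)| = 7.29 / 7.956 = 0.91634
20 log₁₀(0.91634) = -0.76 dB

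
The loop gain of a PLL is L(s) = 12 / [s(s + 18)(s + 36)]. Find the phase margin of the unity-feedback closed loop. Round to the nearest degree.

Gain crossover: |L(jω)| = 1 at ω ≈ 0.0185 rad/s.
∠L(j0.0185) = −90° − arctan(0.0185/18) − arctan(0.0185/36) ≈ -90.09°
PM = 180° + (-90.09°) = 89.91°

90°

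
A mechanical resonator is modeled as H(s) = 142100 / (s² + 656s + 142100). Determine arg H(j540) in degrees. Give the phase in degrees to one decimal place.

-112.9°

∠[(j540)² + 656(j540) + 142100] = ∠[-1.495e+05 + j3.5424e+05] = 112.88°
∠H(j540) = −112.88° = -112.88°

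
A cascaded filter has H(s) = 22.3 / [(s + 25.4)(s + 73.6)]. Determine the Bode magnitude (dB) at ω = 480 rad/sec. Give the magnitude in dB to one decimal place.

-80.4 dB

|j480 + 25.4| = √(480² + 25.4²) = 480.7
|j480 + 73.6| = √(480² + 73.6²) = 485.6
|H(j480)| = 22.3 / (480.7 × 485.6) = 9.5536e-05
20 log₁₀(9.5536e-05) = -80.40 dB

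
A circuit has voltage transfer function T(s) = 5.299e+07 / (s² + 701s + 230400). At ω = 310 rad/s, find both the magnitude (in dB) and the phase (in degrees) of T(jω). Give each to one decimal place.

|(j310)² + 701(j310) + 230400| = |1.343e+05 + j2.1731e+05| = 2.555e+05
|T(j310)| = 5.299e+07 / 2.555e+05 = 207.43
20 log₁₀(207.43) = 46.34 dB
∠[(j310)² + 701(j310) + 230400] = ∠[1.343e+05 + j2.1731e+05] = 58.28°
∠T(j310) = −58.28° = -58.28°

|T| = 46.3 dB, ∠T = -58.3 deg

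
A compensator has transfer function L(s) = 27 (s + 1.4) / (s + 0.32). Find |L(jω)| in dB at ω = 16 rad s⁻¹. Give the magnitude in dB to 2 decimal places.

|j16 + 1.4| = √(16² + 1.4²) = 16.06
|j16 + 0.32| = √(16² + 0.32²) = 16
|L(j16)| = 27 × 16.06 / 16 = 27.098
20 log₁₀(27.098) = 28.659 dB

28.66 dB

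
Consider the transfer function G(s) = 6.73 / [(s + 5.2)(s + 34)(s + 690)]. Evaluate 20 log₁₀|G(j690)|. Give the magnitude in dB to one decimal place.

|j690 + 5.2| = √(690² + 5.2²) = 690
|j690 + 34| = √(690² + 34²) = 690.8
|j690 + 690| = √(690² + 690²) = 975.8
|G(j690)| = 6.73 / (690 × 690.8 × 975.8) = 1.4468e-08
20 log₁₀(1.4468e-08) = -156.79 dB

-156.8 dB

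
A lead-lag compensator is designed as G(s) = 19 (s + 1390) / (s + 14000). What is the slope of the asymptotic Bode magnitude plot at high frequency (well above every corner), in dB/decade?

0 dB/decade

With 1 zero and 1 pole, the high-frequency asymptotic slope is 20 × (1 − 1) = 0 dB/decade.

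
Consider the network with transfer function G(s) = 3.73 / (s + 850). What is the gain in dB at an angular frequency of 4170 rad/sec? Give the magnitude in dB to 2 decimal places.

|j4170 + 850| = √(4170² + 850²) = 4256
|G(j4170)| = 3.73 / 4256 = 0.00087646
20 log₁₀(0.00087646) = -61.145 dB

-61.15 dB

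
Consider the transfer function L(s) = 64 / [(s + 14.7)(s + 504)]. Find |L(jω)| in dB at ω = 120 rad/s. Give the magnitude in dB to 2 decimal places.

|j120 + 14.7| = √(120² + 14.7²) = 120.9
|j120 + 504| = √(120² + 504²) = 518.1
|L(j120)| = 64 / (120.9 × 518.1) = 0.0010218
20 log₁₀(0.0010218) = -59.813 dB

-59.81 dB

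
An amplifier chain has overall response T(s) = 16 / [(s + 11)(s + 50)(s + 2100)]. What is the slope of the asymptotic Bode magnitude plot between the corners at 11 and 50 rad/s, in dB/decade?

-20 dB/decade

In this band the factors already past their corner are: pole at 11; net slope = -20 dB/decade.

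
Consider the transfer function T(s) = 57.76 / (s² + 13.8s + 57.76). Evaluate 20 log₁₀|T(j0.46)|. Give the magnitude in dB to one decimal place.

|(j0.46)² + 13.8(j0.46) + 57.76| = |57.548 + j6.348| = 57.9
|T(j0.46)| = 57.76 / 57.9 = 0.99763
20 log₁₀(0.99763) = -0.02 dB

-0.0 dB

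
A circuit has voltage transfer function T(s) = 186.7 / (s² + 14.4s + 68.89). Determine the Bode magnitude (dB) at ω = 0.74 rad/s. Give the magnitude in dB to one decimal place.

8.6 dB

|(j0.74)² + 14.4(j0.74) + 68.89| = |68.342 + j10.656| = 69.17
|T(j0.74)| = 186.7 / 69.17 = 2.6992
20 log₁₀(2.6992) = 8.62 dB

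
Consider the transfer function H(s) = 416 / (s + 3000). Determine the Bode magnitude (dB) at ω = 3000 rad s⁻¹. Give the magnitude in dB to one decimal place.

-20.2 dB

|j3000 + 3000| = √(3000² + 3000²) = 4243
|H(j3000)| = 416 / 4243 = 0.098052
20 log₁₀(0.098052) = -20.17 dB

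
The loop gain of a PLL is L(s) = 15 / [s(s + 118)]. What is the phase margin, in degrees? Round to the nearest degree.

Gain crossover: |L(jω)| = 1 at ω ≈ 0.127 rad/s.
∠L(j0.127) = −90° − arctan(0.127/118) ≈ -90.06°
PM = 180° + (-90.06°) = 89.94°

90 deg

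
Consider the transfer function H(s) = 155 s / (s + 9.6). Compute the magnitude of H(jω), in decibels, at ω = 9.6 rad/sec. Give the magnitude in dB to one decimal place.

40.8 dB

|j9.6| = 9.6
|j9.6 + 9.6| = √(9.6² + 9.6²) = 13.58
|H(j9.6)| = 155 × 9.6 / 13.58 = 109.6
20 log₁₀(109.6) = 40.80 dB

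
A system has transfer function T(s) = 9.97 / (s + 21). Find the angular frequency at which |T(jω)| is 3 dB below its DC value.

21 rad s⁻¹

For a single-pole low-pass, the −3 dB point is at the pole: ω = 21 rad s⁻¹.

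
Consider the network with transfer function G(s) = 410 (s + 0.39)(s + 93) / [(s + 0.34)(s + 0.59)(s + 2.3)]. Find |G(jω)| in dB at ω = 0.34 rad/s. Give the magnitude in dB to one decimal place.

|j0.34 + 0.39| = √(0.34² + 0.39²) = 0.5174
|j0.34 + 93| = √(0.34² + 93²) = 93
|j0.34 + 0.34| = √(0.34² + 0.34²) = 0.4808
|j0.34 + 0.59| = √(0.34² + 0.59²) = 0.681
|j0.34 + 2.3| = √(0.34² + 2.3²) = 2.325
|G(j0.34)| = 410 × 0.5174 × 93 / (0.4808 × 0.681 × 2.325) = 25915
20 log₁₀(25915) = 88.27 dB

88.3 dB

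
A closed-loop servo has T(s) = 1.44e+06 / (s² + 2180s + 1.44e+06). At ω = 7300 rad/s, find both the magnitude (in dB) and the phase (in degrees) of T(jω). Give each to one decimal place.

|(j7300)² + 2180(j7300) + 1.44e+06| = |-5.185e+07 + j1.5914e+07| = 5.424e+07
|T(j7300)| = 1.44e+06 / 5.424e+07 = 0.02655
20 log₁₀(0.02655) = -31.52 dB
∠[(j7300)² + 2180(j7300) + 1.44e+06] = ∠[-5.185e+07 + j1.5914e+07] = 162.94°
∠T(j7300) = −162.94° = -162.94°

|T| = -31.5 dB, ∠T = -162.9°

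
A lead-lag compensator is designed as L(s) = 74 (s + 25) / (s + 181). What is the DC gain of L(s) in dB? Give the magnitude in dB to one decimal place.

L(0) = 74 × 25 / 181 = 10.221
20 log₁₀(10.221) = 20.19 dB

20.2 dB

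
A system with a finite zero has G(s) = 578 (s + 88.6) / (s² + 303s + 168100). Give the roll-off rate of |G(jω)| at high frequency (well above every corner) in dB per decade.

With 1 zero and 2 poles, the high-frequency asymptotic slope is 20 × (1 − 2) = -20 dB/decade.

-20 dB/decade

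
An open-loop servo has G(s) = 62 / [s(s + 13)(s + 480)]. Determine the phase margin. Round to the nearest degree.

90°

Gain crossover: |G(jω)| = 1 at ω ≈ 0.00994 rad/sec.
∠G(j0.00994) = −90° − arctan(0.00994/13) − arctan(0.00994/480) ≈ -90.04°
PM = 180° + (-90.04°) = 89.96°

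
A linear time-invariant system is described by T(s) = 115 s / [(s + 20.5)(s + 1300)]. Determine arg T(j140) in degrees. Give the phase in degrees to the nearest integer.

∠(j140) = 90.00°
∠(j140 + 20.5) = arctan(140/20.5) = 81.67°
∠(j140 + 1300) = arctan(140/1300) = 6.15°
∠T(j140) = 90.00° − (81.67° + 6.15°) = 2.18°

2°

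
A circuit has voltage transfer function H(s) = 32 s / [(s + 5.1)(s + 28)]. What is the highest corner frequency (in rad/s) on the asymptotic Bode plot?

28 rad/s

Break frequencies occur at each pole and zero magnitude: 5.1 rad/s, 28 rad/s.
The highest is 28 rad/s.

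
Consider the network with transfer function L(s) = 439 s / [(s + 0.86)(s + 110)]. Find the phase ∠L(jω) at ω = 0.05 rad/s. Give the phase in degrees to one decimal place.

∠(j0.05) = 90.00°
∠(j0.05 + 0.86) = arctan(0.05/0.86) = 3.33°
∠(j0.05 + 110) = arctan(0.05/110) = 0.03°
∠L(j0.05) = 90.00° − (3.33° + 0.03°) = 86.65°

86.6°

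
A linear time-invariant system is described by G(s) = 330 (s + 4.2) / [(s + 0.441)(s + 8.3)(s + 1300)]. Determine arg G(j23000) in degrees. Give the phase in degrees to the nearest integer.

-177°

∠(j23000 + 4.2) = arctan(23000/4.2) = 89.99°
∠(j23000 + 0.441) = arctan(23000/0.441) = 90.00°
∠(j23000 + 8.3) = arctan(23000/8.3) = 89.98°
∠(j23000 + 1300) = arctan(23000/1300) = 86.76°
∠G(j23000) = 89.99° − (90.00° + 89.98° + 86.76°) = -176.75°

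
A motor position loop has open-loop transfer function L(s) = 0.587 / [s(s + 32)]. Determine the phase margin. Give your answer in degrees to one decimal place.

Gain crossover: |L(jω)| = 1 at ω ≈ 0.0183 rad/sec.
∠L(j0.0183) = −90° − arctan(0.0183/32) ≈ -90.03°
PM = 180° + (-90.03°) = 89.97°

90.0°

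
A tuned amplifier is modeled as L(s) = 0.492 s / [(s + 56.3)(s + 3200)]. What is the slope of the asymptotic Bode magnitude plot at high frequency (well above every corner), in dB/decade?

With 1 zero and 2 poles, the high-frequency asymptotic slope is 20 × (1 − 2) = -20 dB/decade.

-20 dB/decade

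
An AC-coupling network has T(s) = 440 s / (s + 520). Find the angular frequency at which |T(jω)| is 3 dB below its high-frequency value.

520 rad/s

For a single-pole high-pass, the −3 dB point is at the pole: ω = 520 rad/s.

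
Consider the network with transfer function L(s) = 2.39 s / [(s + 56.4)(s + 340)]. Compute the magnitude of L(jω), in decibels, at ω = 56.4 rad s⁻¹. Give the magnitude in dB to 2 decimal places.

-46.19 dB

|j56.4| = 56.4
|j56.4 + 56.4| = √(56.4² + 56.4²) = 79.76
|j56.4 + 340| = √(56.4² + 340²) = 344.6
|L(j56.4)| = 2.39 × 56.4 / (79.76 × 344.6) = 0.0049035
20 log₁₀(0.0049035) = -46.190 dB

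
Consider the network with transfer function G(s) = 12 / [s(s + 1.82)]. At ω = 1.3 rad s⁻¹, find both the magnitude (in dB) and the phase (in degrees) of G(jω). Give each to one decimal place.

|G| = 12.3 dB, ∠G = -125.5°

|j1.3 + 1.82| = √(1.3² + 1.82²) = 2.237
|j1.3| = 1.3
|G(j1.3)| = 12 / (2.237 × 1.3) = 4.1271
20 log₁₀(4.1271) = 12.31 dB
∠(j1.3 + 1.82) = arctan(1.3/1.82) = 35.54°
∠(j1.3) = 90.00°
∠G(j1.3) = − (35.54° + 90.00°) = -125.54°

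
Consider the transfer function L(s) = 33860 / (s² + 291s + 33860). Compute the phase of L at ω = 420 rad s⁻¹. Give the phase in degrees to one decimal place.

∠[(j420)² + 291(j420) + 33860] = ∠[-1.4254e+05 + j1.2222e+05] = 139.39°
∠L(j420) = −139.39° = -139.39°

-139.4°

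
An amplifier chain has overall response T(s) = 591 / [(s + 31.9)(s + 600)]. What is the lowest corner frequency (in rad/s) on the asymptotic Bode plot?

31.9 rad/s

Break frequencies occur at each pole and zero magnitude: 31.9 rad/s, 600 rad/s.
The lowest is 31.9 rad/s.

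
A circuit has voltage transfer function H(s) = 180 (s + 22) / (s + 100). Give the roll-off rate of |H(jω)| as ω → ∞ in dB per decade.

0 dB/decade

With 1 zero and 1 pole, the high-frequency asymptotic slope is 20 × (1 − 1) = 0 dB/decade.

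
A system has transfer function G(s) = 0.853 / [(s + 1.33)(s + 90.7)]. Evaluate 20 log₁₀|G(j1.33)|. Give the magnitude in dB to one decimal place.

-46.0 dB

|j1.33 + 1.33| = √(1.33² + 1.33²) = 1.881
|j1.33 + 90.7| = √(1.33² + 90.7²) = 90.71
|G(j1.33)| = 0.853 / (1.881 × 90.71) = 0.0049995
20 log₁₀(0.0049995) = -46.02 dB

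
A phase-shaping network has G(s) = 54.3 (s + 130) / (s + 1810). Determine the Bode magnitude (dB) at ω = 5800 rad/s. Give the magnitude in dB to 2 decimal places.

|j5800 + 130| = √(5800² + 130²) = 5801
|j5800 + 1810| = √(5800² + 1810²) = 6076
|G(j5800)| = 54.3 × 5801 / 6076 = 51.848
20 log₁₀(51.848) = 34.295 dB

34.29 dB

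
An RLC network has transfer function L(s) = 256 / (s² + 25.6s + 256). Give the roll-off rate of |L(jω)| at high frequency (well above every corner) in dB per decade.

-40 dB/decade

With 0 zeros and 2 poles, the high-frequency asymptotic slope is 20 × (0 − 2) = -40 dB/decade.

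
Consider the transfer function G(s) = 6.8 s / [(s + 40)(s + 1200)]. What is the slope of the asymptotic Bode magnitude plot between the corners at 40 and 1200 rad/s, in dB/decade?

0 dB/decade

In this band the factors already past their corner are: 1 differentiator zero, pole at 40; net slope = 0 dB/decade.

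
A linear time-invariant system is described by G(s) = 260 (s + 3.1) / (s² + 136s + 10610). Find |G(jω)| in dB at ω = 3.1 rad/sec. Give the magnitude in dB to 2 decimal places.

-19.38 dB

|j3.1 + 3.1| = √(3.1² + 3.1²) = 4.384
|(j3.1)² + 136(j3.1) + 10610| = |10600 + j421.6| = 1.061e+04
|G(j3.1)| = 260 × 4.384 / 1.061e+04 = 0.10744
20 log₁₀(0.10744) = -19.376 dB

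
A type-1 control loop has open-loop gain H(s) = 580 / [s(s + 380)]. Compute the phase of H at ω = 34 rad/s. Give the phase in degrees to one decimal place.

∠(j34 + 380) = arctan(34/380) = 5.11°
∠(j34) = 90.00°
∠H(j34) = − (5.11° + 90.00°) = -95.11°

-95.1°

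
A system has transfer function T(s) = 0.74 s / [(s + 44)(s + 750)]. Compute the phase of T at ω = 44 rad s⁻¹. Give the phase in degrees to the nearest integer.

42°

∠(j44) = 90.00°
∠(j44 + 44) = arctan(44/44) = 45.00°
∠(j44 + 750) = arctan(44/750) = 3.36°
∠T(j44) = 90.00° − (45.00° + 3.36°) = 41.64°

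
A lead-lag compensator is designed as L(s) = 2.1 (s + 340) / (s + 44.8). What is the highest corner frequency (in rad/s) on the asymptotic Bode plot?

340 rad/s

Break frequencies occur at each pole and zero magnitude: 44.8 rad/s, 340 rad/s.
The highest is 340 rad/s.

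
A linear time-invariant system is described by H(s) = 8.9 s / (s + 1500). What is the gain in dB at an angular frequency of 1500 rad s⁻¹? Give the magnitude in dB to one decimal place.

16.0 dB

|j1500| = 1500
|j1500 + 1500| = √(1500² + 1500²) = 2121
|H(j1500)| = 8.9 × 1500 / 2121 = 6.2933
20 log₁₀(6.2933) = 15.98 dB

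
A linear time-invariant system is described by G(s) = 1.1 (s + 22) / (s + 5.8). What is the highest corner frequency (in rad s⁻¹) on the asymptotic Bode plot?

22 rad s⁻¹

Break frequencies occur at each pole and zero magnitude: 5.8 rad s⁻¹, 22 rad s⁻¹.
The highest is 22 rad s⁻¹.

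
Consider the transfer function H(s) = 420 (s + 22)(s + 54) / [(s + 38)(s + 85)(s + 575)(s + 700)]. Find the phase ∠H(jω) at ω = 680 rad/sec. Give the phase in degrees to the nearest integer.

-90°

∠(j680 + 22) = arctan(680/22) = 88.15°
∠(j680 + 54) = arctan(680/54) = 85.46°
∠(j680 + 38) = arctan(680/38) = 86.80°
∠(j680 + 85) = arctan(680/85) = 82.87°
∠(j680 + 575) = arctan(680/575) = 49.78°
∠(j680 + 700) = arctan(680/700) = 44.17°
∠H(j680) = 88.15° + 85.46° − (86.80° + 82.87° + 49.78° + 44.17°) = -90.02°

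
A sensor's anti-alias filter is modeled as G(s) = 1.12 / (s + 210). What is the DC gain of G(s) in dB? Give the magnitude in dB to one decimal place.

G(0) = 1.12 / 210 = 0.0053333
20 log₁₀(0.0053333) = -45.46 dB

-45.5 dB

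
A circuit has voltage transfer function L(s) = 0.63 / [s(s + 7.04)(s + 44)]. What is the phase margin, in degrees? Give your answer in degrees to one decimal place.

Gain crossover: |L(jω)| = 1 at ω ≈ 0.00203 rad s⁻¹.
∠L(j0.00203) = −90° − arctan(0.00203/7.04) − arctan(0.00203/44) ≈ -90.02°
PM = 180° + (-90.02°) = 89.98°

90.0 deg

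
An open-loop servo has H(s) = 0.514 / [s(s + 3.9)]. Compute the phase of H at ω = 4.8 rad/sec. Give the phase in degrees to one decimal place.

-140.9 deg

∠(j4.8 + 3.9) = arctan(4.8/3.9) = 50.91°
∠(j4.8) = 90.00°
∠H(j4.8) = − (50.91° + 90.00°) = -140.91°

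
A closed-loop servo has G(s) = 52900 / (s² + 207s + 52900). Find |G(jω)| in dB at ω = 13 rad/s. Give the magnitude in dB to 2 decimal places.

0.02 dB

|(j13)² + 207(j13) + 52900| = |52731 + j2691| = 5.28e+04
|G(j13)| = 52900 / 5.28e+04 = 1.0019
20 log₁₀(1.0019) = 0.016 dB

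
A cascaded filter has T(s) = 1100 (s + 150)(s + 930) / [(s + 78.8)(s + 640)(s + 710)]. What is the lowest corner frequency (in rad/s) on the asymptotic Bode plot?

78.8 rad/s

Break frequencies occur at each pole and zero magnitude: 78.8 rad/s, 150 rad/s, 640 rad/s, 710 rad/s, 930 rad/s.
The lowest is 78.8 rad/s.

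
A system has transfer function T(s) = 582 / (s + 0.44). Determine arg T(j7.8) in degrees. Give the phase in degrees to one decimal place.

∠(j7.8 + 0.44) = arctan(7.8/0.44) = 86.77°
∠T(j7.8) = −86.77° = -86.77°

-86.8°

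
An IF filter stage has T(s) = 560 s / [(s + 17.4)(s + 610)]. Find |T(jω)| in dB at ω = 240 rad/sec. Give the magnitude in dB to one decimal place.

|j240| = 240
|j240 + 17.4| = √(240² + 17.4²) = 240.6
|j240 + 610| = √(240² + 610²) = 655.5
|T(j240)| = 560 × 240 / (240.6 × 655.5) = 0.85205
20 log₁₀(0.85205) = -1.39 dB

-1.4 dB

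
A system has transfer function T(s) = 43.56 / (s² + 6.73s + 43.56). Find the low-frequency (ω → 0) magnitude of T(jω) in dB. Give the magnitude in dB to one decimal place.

T(0) = 43.56 / 43.56 = 1
20 log₁₀(1) = 0.00 dB

0.0 dB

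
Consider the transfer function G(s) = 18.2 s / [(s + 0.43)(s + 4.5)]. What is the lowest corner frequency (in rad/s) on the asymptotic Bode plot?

Break frequencies occur at each pole and zero magnitude: 0.43 rad/s, 4.5 rad/s.
The lowest is 0.43 rad/s.

0.43 rad/s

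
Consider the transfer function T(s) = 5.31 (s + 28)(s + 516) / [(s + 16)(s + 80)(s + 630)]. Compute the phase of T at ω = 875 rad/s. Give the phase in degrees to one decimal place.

∠(j875 + 28) = arctan(875/28) = 88.17°
∠(j875 + 516) = arctan(875/516) = 59.47°
∠(j875 + 16) = arctan(875/16) = 88.95°
∠(j875 + 80) = arctan(875/80) = 84.78°
∠(j875 + 630) = arctan(875/630) = 54.25°
∠T(j875) = 88.17° + 59.47° − (88.95° + 84.78° + 54.25°) = -80.34°

-80.3°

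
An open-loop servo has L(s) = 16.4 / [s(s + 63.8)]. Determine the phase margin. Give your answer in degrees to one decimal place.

89.8 deg

Gain crossover: |L(jω)| = 1 at ω ≈ 0.257 rad/s.
∠L(j0.257) = −90° − arctan(0.257/63.8) ≈ -90.23°
PM = 180° + (-90.23°) = 89.77°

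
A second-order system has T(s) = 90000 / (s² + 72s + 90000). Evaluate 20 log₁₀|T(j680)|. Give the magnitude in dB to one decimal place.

|(j680)² + 72(j680) + 90000| = |-3.724e+05 + j48960| = 3.756e+05
|T(j680)| = 90000 / 3.756e+05 = 0.23961
20 log₁₀(0.23961) = -12.41 dB

-12.4 dB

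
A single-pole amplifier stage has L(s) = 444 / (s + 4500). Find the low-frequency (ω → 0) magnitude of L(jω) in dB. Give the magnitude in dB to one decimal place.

-20.1 dB

L(0) = 444 / 4500 = 0.098667
20 log₁₀(0.098667) = -20.12 dB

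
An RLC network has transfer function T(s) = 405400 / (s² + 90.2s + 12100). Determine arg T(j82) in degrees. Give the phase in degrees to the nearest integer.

∠[(j82)² + 90.2(j82) + 12100] = ∠[5376 + j7396.4] = 53.99°
∠T(j82) = −53.99° = -53.99°

-54°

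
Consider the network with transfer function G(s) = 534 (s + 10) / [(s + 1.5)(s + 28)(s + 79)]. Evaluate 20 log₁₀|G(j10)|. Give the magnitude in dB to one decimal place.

-10.0 dB

|j10 + 10| = √(10² + 10²) = 14.14
|j10 + 1.5| = √(10² + 1.5²) = 10.11
|j10 + 28| = √(10² + 28²) = 29.73
|j10 + 79| = √(10² + 79²) = 79.63
|G(j10)| = 534 × 14.14 / (10.11 × 29.73 × 79.63) = 0.31544
20 log₁₀(0.31544) = -10.02 dB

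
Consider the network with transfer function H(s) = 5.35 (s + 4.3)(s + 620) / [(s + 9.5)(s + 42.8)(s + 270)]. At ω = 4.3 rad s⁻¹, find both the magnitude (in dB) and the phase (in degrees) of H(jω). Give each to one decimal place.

|H| = -15.6 dB, ∠H = 14.4°

|j4.3 + 4.3| = √(4.3² + 4.3²) = 6.081
|j4.3 + 620| = √(4.3² + 620²) = 620
|j4.3 + 9.5| = √(4.3² + 9.5²) = 10.43
|j4.3 + 42.8| = √(4.3² + 42.8²) = 43.02
|j4.3 + 270| = √(4.3² + 270²) = 270
|H(j4.3)| = 5.35 × 6.081 × 620 / (10.43 × 43.02 × 270) = 0.16653
20 log₁₀(0.16653) = -15.57 dB
∠(j4.3 + 4.3) = arctan(4.3/4.3) = 45.00°
∠(j4.3 + 620) = arctan(4.3/620) = 0.40°
∠(j4.3 + 9.5) = arctan(4.3/9.5) = 24.35°
∠(j4.3 + 42.8) = arctan(4.3/42.8) = 5.74°
∠(j4.3 + 270) = arctan(4.3/270) = 0.91°
∠H(j4.3) = 45.00° + 0.40° − (24.35° + 5.74° + 0.91°) = 14.39°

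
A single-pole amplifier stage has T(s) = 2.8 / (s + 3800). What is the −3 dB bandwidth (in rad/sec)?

For a single-pole low-pass, the −3 dB point is at the pole: ω = 3800 rad/sec.

3800 rad/sec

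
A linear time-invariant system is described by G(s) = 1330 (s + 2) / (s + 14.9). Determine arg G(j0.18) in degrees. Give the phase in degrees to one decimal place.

4.5 deg

∠(j0.18 + 2) = arctan(0.18/2) = 5.14°
∠(j0.18 + 14.9) = arctan(0.18/14.9) = 0.69°
∠G(j0.18) = 5.14° − 0.69° = 4.45°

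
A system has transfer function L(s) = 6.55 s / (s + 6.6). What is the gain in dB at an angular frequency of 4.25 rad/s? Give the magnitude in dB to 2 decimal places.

11.00 dB

|j4.25| = 4.25
|j4.25 + 6.6| = √(4.25² + 6.6²) = 7.85
|L(j4.25)| = 6.55 × 4.25 / 7.85 = 3.5462
20 log₁₀(3.5462) = 10.995 dB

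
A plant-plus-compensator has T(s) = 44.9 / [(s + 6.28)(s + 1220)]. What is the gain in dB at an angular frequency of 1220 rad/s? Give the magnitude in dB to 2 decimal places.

|j1220 + 6.28| = √(1220² + 6.28²) = 1220
|j1220 + 1220| = √(1220² + 1220²) = 1725
|T(j1220)| = 44.9 / (1220 × 1725) = 2.1331e-05
20 log₁₀(2.1331e-05) = -93.420 dB

-93.42 dB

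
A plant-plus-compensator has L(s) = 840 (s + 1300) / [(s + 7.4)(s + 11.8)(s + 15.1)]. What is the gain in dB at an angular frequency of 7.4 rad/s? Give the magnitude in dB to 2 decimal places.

|j7.4 + 1300| = √(7.4² + 1300²) = 1300
|j7.4 + 7.4| = √(7.4² + 7.4²) = 10.47
|j7.4 + 11.8| = √(7.4² + 11.8²) = 13.93
|j7.4 + 15.1| = √(7.4² + 15.1²) = 16.82
|L(j7.4)| = 840 × 1300 / (10.47 × 13.93 × 16.82) = 445.52
20 log₁₀(445.52) = 52.977 dB

52.98 dB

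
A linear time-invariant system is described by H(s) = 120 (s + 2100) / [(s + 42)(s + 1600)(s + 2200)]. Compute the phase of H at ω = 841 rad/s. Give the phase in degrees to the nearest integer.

∠(j841 + 2100) = arctan(841/2100) = 21.82°
∠(j841 + 42) = arctan(841/42) = 87.14°
∠(j841 + 1600) = arctan(841/1600) = 27.73°
∠(j841 + 2200) = arctan(841/2200) = 20.92°
∠H(j841) = 21.82° − (87.14° + 27.73° + 20.92°) = -113.96°

-114 deg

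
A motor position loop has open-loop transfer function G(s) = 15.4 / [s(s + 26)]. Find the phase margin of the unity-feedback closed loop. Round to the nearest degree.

Gain crossover: |G(jω)| = 1 at ω ≈ 0.592 rad/sec.
∠G(j0.592) = −90° − arctan(0.592/26) ≈ -91.30°
PM = 180° + (-91.30°) = 88.70°

89 deg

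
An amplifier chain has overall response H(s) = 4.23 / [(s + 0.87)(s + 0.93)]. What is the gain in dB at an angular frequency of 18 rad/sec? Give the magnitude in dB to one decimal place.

|j18 + 0.87| = √(18² + 0.87²) = 18.02
|j18 + 0.93| = √(18² + 0.93²) = 18.02
|H(j18)| = 4.23 / (18.02 × 18.02) = 0.013023
20 log₁₀(0.013023) = -37.71 dB

-37.7 dB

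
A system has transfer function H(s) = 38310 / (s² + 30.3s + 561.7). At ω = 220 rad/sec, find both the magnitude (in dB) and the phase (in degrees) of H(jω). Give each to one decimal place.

|(j220)² + 30.3(j220) + 561.7| = |-47838 + j6666| = 4.83e+04
|H(j220)| = 38310 / 4.83e+04 = 0.79316
20 log₁₀(0.79316) = -2.01 dB
∠[(j220)² + 30.3(j220) + 561.7] = ∠[-47838 + j6666] = 172.07°
∠H(j220) = −172.07° = -172.07°

|H| = -2.0 dB, ∠H = -172.1°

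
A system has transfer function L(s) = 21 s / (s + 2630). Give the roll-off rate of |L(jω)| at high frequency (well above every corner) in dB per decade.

0 dB/decade

With 1 zero and 1 pole, the high-frequency asymptotic slope is 20 × (1 − 1) = 0 dB/decade.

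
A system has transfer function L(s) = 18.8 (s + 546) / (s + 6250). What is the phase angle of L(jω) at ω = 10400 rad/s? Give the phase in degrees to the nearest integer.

∠(j10400 + 546) = arctan(10400/546) = 86.99°
∠(j10400 + 6250) = arctan(10400/6250) = 59.00°
∠L(j10400) = 86.99° − 59.00° = 28.00°

28 deg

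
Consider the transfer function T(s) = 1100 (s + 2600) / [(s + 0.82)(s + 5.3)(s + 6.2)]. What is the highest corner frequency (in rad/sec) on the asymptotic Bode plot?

2600 rad/sec

Break frequencies occur at each pole and zero magnitude: 0.82 rad/sec, 5.3 rad/sec, 6.2 rad/sec, 2600 rad/sec.
The highest is 2600 rad/sec.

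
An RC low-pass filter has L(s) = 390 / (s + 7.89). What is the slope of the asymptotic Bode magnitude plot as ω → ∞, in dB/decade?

With 0 zeros and 1 pole, the high-frequency asymptotic slope is 20 × (0 − 1) = -20 dB/decade.

-20 dB/decade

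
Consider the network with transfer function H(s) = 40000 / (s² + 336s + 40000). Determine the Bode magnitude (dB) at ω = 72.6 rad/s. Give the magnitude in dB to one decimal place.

|(j72.6)² + 336(j72.6) + 40000| = |34729 + j24394| = 4.244e+04
|H(j72.6)| = 40000 / 4.244e+04 = 0.9425
20 log₁₀(0.9425) = -0.51 dB

-0.5 dB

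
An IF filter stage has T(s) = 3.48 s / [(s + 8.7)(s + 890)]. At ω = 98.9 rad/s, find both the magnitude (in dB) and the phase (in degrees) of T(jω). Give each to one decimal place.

|j98.9| = 98.9
|j98.9 + 8.7| = √(98.9² + 8.7²) = 99.28
|j98.9 + 890| = √(98.9² + 890²) = 895.5
|T(j98.9)| = 3.48 × 98.9 / (99.28 × 895.5) = 0.0038712
20 log₁₀(0.0038712) = -48.24 dB
∠(j98.9) = 90.00°
∠(j98.9 + 8.7) = arctan(98.9/8.7) = 84.97°
∠(j98.9 + 890) = arctan(98.9/890) = 6.34°
∠T(j98.9) = 90.00° − (84.97° + 6.34°) = -1.31°

|T| = -48.2 dB, ∠T = -1.3°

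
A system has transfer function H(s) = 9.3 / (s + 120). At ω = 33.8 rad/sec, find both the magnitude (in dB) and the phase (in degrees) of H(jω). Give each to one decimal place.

|j33.8 + 120| = √(33.8² + 120²) = 124.7
|H(j33.8)| = 9.3 / 124.7 = 0.074597
20 log₁₀(0.074597) = -22.55 dB
∠(j33.8 + 120) = arctan(33.8/120) = 15.73°
∠H(j33.8) = −15.73° = -15.73°

|H| = -22.5 dB, ∠H = -15.7 deg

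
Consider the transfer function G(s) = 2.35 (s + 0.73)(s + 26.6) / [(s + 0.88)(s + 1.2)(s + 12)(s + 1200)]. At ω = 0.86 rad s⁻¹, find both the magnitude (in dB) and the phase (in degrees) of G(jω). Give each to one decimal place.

|j0.86 + 0.73| = √(0.86² + 0.73²) = 1.128
|j0.86 + 26.6| = √(0.86² + 26.6²) = 26.61
|j0.86 + 0.88| = √(0.86² + 0.88²) = 1.23
|j0.86 + 1.2| = √(0.86² + 1.2²) = 1.476
|j0.86 + 12| = √(0.86² + 12²) = 12.03
|j0.86 + 1200| = √(0.86² + 1200²) = 1200
|G(j0.86)| = 2.35 × 1.128 × 26.61 / (1.23 × 1.476 × 12.03 × 1200) = 0.0026902
20 log₁₀(0.0026902) = -51.40 dB
∠(j0.86 + 0.73) = arctan(0.86/0.73) = 49.67°
∠(j0.86 + 26.6) = arctan(0.86/26.6) = 1.85°
∠(j0.86 + 0.88) = arctan(0.86/0.88) = 44.34°
∠(j0.86 + 1.2) = arctan(0.86/1.2) = 35.63°
∠(j0.86 + 12) = arctan(0.86/12) = 4.10°
∠(j0.86 + 1200) = arctan(0.86/1200) = 0.04°
∠G(j0.86) = 49.67° + 1.85° − (44.34° + 35.63° + 4.10° + 0.04°) = -32.58°

|G| = -51.4 dB, ∠G = -32.6°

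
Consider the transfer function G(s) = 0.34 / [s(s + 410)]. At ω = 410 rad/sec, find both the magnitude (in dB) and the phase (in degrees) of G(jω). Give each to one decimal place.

|G| = -116.9 dB, ∠G = -135.0°

|j410 + 410| = √(410² + 410²) = 579.8
|j410| = 410
|G(j410)| = 0.34 / (579.8 × 410) = 1.4302e-06
20 log₁₀(1.4302e-06) = -116.89 dB
∠(j410 + 410) = arctan(410/410) = 45.00°
∠(j410) = 90.00°
∠G(j410) = − (45.00° + 90.00°) = -135.00°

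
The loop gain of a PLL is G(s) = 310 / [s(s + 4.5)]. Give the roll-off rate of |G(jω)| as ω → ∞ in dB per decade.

With 0 zeros and 2 poles, the high-frequency asymptotic slope is 20 × (0 − 2) = -40 dB/decade.

-40 dB/decade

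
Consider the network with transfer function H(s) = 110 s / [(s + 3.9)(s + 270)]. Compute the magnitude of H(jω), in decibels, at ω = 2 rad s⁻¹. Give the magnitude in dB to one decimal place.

-14.6 dB

|j2| = 2
|j2 + 3.9| = √(2² + 3.9²) = 4.383
|j2 + 270| = √(2² + 270²) = 270
|H(j2)| = 110 × 2 / (4.383 × 270) = 0.1859
20 log₁₀(0.1859) = -14.61 dB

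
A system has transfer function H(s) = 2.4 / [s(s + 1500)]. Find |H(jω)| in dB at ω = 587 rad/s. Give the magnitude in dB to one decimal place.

-111.9 dB

|j587 + 1500| = √(587² + 1500²) = 1611
|j587| = 587
|H(j587)| = 2.4 / (1611 × 587) = 2.5383e-06
20 log₁₀(2.5383e-06) = -111.91 dB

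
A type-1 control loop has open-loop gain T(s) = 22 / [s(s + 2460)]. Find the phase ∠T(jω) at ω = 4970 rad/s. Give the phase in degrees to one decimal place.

-153.7°

∠(j4970 + 2460) = arctan(4970/2460) = 63.67°
∠(j4970) = 90.00°
∠T(j4970) = − (63.67° + 90.00°) = -153.67°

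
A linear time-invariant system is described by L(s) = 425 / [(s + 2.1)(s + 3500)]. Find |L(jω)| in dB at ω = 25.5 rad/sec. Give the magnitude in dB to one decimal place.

-46.5 dB

|j25.5 + 2.1| = √(25.5² + 2.1²) = 25.59
|j25.5 + 3500| = √(25.5² + 3500²) = 3500
|L(j25.5)| = 425 / (25.59 × 3500) = 0.0047457
20 log₁₀(0.0047457) = -46.47 dB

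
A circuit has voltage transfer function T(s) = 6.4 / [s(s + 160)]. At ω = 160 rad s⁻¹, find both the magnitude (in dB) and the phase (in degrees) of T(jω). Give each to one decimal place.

|T| = -75.1 dB, ∠T = -135.0°

|j160 + 160| = √(160² + 160²) = 226.3
|j160| = 160
|T(j160)| = 6.4 / (226.3 × 160) = 0.00017678
20 log₁₀(0.00017678) = -75.05 dB
∠(j160 + 160) = arctan(160/160) = 45.00°
∠(j160) = 90.00°
∠T(j160) = − (45.00° + 90.00°) = -135.00°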